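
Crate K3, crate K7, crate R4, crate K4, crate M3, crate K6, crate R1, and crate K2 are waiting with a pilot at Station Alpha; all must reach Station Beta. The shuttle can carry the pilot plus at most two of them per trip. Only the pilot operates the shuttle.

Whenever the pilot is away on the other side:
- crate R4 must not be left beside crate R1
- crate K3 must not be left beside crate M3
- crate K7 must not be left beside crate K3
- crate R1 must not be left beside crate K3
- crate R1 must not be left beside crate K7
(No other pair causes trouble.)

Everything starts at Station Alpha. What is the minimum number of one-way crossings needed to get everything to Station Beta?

13

Counting alone: the pilot can take at most 2 across per trip to Station Beta, so moving all 8 needs at least 4 loaded trips out, with a return between consecutive ones — at least 7 crossings.
The safety rule pushes this higher. Following every safe sequence of crossings, the most of the 8 that can be at Station Beta as the shuttle arrives there on crossings 7, 9, 11 is 5, 6, 7 respectively — never all 8.
So no plan with fewer than 13 crossings exists, and this one achieves 13:
1. Pilot goes to Station Beta with crate K3 and crate R1.  [Station Alpha: crate K2, crate K4, crate K6, crate K7, crate M3, crate R4 | Station Beta: crate K3, crate R1]
2. Pilot goes back to Station Alpha with crate K3.  [Station Alpha: crate K2, crate K3, crate K4, crate K6, crate K7, crate M3, crate R4 | Station Beta: crate R1]
3. Pilot goes to Station Beta with crate K3 and crate R4.  [Station Alpha: crate K2, crate K4, crate K6, crate K7, crate M3 | Station Beta: crate K3, crate R1, crate R4]
4. Pilot goes back to Station Alpha with crate R1.  [Station Alpha: crate K2, crate K4, crate K6, crate K7, crate M3, crate R1 | Station Beta: crate K3, crate R4]
5. Pilot goes to Station Beta with crate K4 and crate K7.  [Station Alpha: crate K2, crate K6, crate M3, crate R1 | Station Beta: crate K3, crate K4, crate K7, crate R4]
6. Pilot goes back to Station Alpha with crate K3.  [Station Alpha: crate K2, crate K3, crate K6, crate M3, crate R1 | Station Beta: crate K4, crate K7, crate R4]
7. Pilot goes to Station Beta with crate K3 and crate M3.  [Station Alpha: crate K2, crate K6, crate R1 | Station Beta: crate K3, crate K4, crate K7, crate M3, crate R4]
8. Pilot goes back to Station Alpha with crate K3.  [Station Alpha: crate K2, crate K3, crate K6, crate R1 | Station Beta: crate K4, crate K7, crate M3, crate R4]
9. Pilot goes to Station Beta with crate K3 and crate K6.  [Station Alpha: crate K2, crate R1 | Station Beta: crate K3, crate K4, crate K6, crate K7, crate M3, crate R4]
10. Pilot goes back to Station Alpha with crate K3.  [Station Alpha: crate K2, crate K3, crate R1 | Station Beta: crate K4, crate K6, crate K7, crate M3, crate R4]
11. Pilot goes to Station Beta with crate K2 and crate K3.  [Station Alpha: crate R1 | Station Beta: crate K2, crate K3, crate K4, crate K6, crate K7, crate M3, crate R4]
12. Pilot goes back to Station Alpha with crate K3.  [Station Alpha: crate K3, crate R1 | Station Beta: crate K2, crate K4, crate K6, crate K7, crate M3, crate R4]
13. Pilot goes to Station Beta with crate K3 and crate R1.  [Station Alpha: — | Station Beta: crate K2, crate K3, crate K4, crate K6, crate K7, crate M3, crate R1, crate R4]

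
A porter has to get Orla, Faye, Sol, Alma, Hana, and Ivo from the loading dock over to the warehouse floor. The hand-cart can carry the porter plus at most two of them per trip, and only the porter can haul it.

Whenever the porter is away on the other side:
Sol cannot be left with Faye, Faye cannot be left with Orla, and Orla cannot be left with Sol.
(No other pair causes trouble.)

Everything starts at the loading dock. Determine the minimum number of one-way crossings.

9

Counting alone: the porter can take at most 2 across per trip to the warehouse floor, so moving all 6 needs at least 3 loaded trips out, with a return between consecutive ones — at least 5 crossings.
The safety rule pushes this higher. Following every safe sequence of crossings, the most of the 6 that can be at the warehouse floor as the hand-cart arrives there on crossings 5, 7 is 4, 5 respectively — never all 6.
So no plan with fewer than 9 crossings exists, and this one achieves 9:
1. Porter goes to the warehouse floor with Faye and Orla.  [the loading dock: Alma, Hana, Ivo, Sol | the warehouse floor: Faye, Orla]
2. Porter goes back to the loading dock with Orla.  [the loading dock: Alma, Hana, Ivo, Orla, Sol | the warehouse floor: Faye]
3. Porter goes to the warehouse floor with Alma and Orla.  [the loading dock: Hana, Ivo, Sol | the warehouse floor: Alma, Faye, Orla]
4. Porter goes back to the loading dock with Orla.  [the loading dock: Hana, Ivo, Orla, Sol | the warehouse floor: Alma, Faye]
5. Porter goes to the warehouse floor with Hana and Orla.  [the loading dock: Ivo, Sol | the warehouse floor: Alma, Faye, Hana, Orla]
6. Porter goes back to the loading dock with Orla.  [the loading dock: Ivo, Orla, Sol | the warehouse floor: Alma, Faye, Hana]
7. Porter goes to the warehouse floor with Ivo and Orla.  [the loading dock: Sol | the warehouse floor: Alma, Faye, Hana, Ivo, Orla]
8. Porter goes back to the loading dock with Orla.  [the loading dock: Orla, Sol | the warehouse floor: Alma, Faye, Hana, Ivo]
9. Porter goes to the warehouse floor with Orla and Sol.  [the loading dock: — | the warehouse floor: Alma, Faye, Hana, Ivo, Orla, Sol]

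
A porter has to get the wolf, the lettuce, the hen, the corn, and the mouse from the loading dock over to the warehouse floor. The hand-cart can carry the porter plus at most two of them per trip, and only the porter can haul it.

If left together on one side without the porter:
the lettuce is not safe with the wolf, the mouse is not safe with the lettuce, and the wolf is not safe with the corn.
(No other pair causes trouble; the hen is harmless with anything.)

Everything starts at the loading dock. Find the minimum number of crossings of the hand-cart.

5

Counting alone: the porter can take at most 2 across per trip to the warehouse floor, so moving all 5 needs at least 3 loaded trips out, with a return between consecutive ones — at least 5 crossings.
The plan below uses exactly 5 crossings, so it is optimal:
1. Porter goes to the warehouse floor with the lettuce and the wolf.  [the loading dock: the corn, the hen, the mouse | the warehouse floor: the lettuce, the wolf]
2. Porter goes back to the loading dock with the wolf.  [the loading dock: the corn, the hen, the mouse, the wolf | the warehouse floor: the lettuce]
3. Porter goes to the warehouse floor with the corn and the hen.  [the loading dock: the mouse, the wolf | the warehouse floor: the corn, the hen, the lettuce]
4. Porter goes back to the loading dock alone.  [the loading dock: the mouse, the wolf | the warehouse floor: the corn, the hen, the lettuce]
5. Porter goes to the warehouse floor with the mouse and the wolf.  [the loading dock: — | the warehouse floor: the corn, the hen, the lettuce, the mouse, the wolf]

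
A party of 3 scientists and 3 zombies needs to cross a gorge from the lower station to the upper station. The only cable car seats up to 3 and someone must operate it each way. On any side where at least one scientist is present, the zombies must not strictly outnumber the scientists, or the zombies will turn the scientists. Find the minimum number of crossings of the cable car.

5

Counting alone: each trip to the upper station takes at most 3 across and each return brings at least 1 back, so after t trips out (and t−1 returns) at most 3t − (t−1) of the 6 are across; that first reaches 6 at t = 3, so at least 5 crossings are needed.
The plan below uses exactly 5 crossings, so it is optimal:
1. 2 zombies → the upper station.  (the lower station: 3S 1Z; the upper station: 0S 2Z)
2. 1 zombie ← the lower station.  (the lower station: 3S 2Z; the upper station: 0S 1Z)
3. 3 scientists → the upper station.  (the lower station: 0S 2Z; the upper station: 3S 1Z)
4. 1 zombie ← the lower station.  (the lower station: 0S 3Z; the upper station: 3S 0Z)
5. 3 zombies → the upper station.  (the lower station: 0S 0Z; the upper station: 3S 3Z)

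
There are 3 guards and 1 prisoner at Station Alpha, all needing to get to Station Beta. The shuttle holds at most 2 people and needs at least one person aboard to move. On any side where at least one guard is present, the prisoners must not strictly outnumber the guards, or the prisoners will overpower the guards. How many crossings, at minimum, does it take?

5

Counting alone: each trip to Station Beta takes at most 2 across and each return brings at least 1 back, so after t trips out (and t−1 returns) at most 2t − (t−1) of the 4 are across; that first reaches 4 at t = 3, so at least 5 crossings are needed.
The plan below uses exactly 5 crossings, so it is optimal:
1. 1 guard and 1 prisoner → Station Beta.  (Station Alpha: 2G 0P; Station Beta: 1G 1P)
2. 1 prisoner ← Station Alpha.  (Station Alpha: 2G 1P; Station Beta: 1G 0P)
3. 1 guard and 1 prisoner → Station Beta.  (Station Alpha: 1G 0P; Station Beta: 2G 1P)
4. 1 prisoner ← Station Alpha.  (Station Alpha: 1G 1P; Station Beta: 2G 0P)
5. 1 guard and 1 prisoner → Station Beta.  (Station Alpha: 0G 0P; Station Beta: 3G 1P)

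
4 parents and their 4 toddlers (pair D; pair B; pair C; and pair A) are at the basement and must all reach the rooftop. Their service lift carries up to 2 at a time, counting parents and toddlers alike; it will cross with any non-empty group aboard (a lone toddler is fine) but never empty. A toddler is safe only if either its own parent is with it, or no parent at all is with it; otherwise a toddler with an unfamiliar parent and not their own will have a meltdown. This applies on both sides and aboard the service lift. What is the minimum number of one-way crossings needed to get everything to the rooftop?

impossible

Following every safe sequence of crossings from the start, the most of the 8 that can be at the rooftop as the service lift arrives there on crossings 1, 3, 5 is 2, 3, 4 respectively; the best ever achieved is 4 of 8.
From crossing 7 on, no configuration arises that was not already reachable earlier: only 44 distinct safe configurations (who is on which side, and where the service lift is) can ever be reached, none of them has everyone across, and every continuation just revisits them. So no valid plan exists.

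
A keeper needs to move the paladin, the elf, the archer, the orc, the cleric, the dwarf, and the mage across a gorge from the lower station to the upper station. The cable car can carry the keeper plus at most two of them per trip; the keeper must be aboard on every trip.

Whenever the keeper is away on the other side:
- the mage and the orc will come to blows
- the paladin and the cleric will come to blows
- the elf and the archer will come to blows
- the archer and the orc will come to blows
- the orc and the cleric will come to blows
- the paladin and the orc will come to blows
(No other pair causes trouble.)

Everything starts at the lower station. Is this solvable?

No

Whatever the first load, the items left behind include a forbidden pair without the keeper. No opening move is safe, so no plan exists.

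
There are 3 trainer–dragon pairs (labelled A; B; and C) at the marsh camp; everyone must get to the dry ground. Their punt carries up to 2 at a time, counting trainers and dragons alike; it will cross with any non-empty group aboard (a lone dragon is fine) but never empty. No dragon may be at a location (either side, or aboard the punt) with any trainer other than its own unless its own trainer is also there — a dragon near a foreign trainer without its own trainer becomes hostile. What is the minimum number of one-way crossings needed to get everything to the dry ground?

11

Counting alone: each trip to the dry ground takes at most 2 across and each return brings at least 1 back, so after t trips out (and t−1 returns) at most 2t − (t−1) of the 6 are across; that first reaches 6 at t = 5, so at least 9 crossings are needed.
The safety rule pushes this higher. Following every safe sequence of crossings, the most of the 6 that can be at the dry ground as the punt arrives there on crossing 9 is 5 — never all 6.
So no plan with fewer than 11 crossings exists, and this one achieves 11:
1. dragon A and trainer A cross → the dry ground.
2. trainer A crosses ← the marsh camp.
3. dragon B and dragon C cross → the dry ground.
4. dragon A crosses ← the marsh camp.
5. trainer B and trainer C cross → the dry ground.
6. dragon B and trainer B cross ← the marsh camp.
7. trainer A and trainer B cross → the dry ground.
8. dragon C crosses ← the marsh camp.
9. dragon A and dragon B cross → the dry ground.
10. trainer C crosses ← the marsh camp.
11. dragon C and trainer C cross → the dry ground.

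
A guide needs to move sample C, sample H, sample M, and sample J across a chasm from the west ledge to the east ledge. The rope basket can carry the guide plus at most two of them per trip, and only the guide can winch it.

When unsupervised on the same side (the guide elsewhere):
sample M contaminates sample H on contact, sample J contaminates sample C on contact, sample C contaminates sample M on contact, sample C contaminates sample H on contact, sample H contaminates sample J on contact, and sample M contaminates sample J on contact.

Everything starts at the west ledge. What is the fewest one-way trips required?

Whatever the first load, the items left behind include a forbidden pair without the guide. No opening move is safe, so no plan exists.

impossible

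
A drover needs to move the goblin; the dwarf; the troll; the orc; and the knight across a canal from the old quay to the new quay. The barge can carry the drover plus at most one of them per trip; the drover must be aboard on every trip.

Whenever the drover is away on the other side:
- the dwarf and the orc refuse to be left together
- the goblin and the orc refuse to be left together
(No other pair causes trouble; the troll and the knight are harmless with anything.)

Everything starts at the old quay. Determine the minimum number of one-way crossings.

11

Counting alone: the drover can take at most 1 across per trip to the new quay, so moving all 5 needs at least 5 loaded trips out, with a return between consecutive ones — at least 9 crossings.
The safety rule pushes this higher. Following every safe sequence of crossings, the most of the 5 that can be at the new quay as the barge arrives there on crossing 9 is 4 — never all 5.
So no plan with fewer than 11 crossings exists, and this one achieves 11:
1. Drover goes to the new quay with the orc.  [the old quay: the dwarf, the goblin, the knight, the troll | the new quay: the orc]
2. Drover goes back to the old quay alone.  [the old quay: the dwarf, the goblin, the knight, the troll | the new quay: the orc]
3. Drover goes to the new quay with the goblin.  [the old quay: the dwarf, the knight, the troll | the new quay: the goblin, the orc]
4. Drover goes back to the old quay with the orc.  [the old quay: the dwarf, the knight, the orc, the troll | the new quay: the goblin]
5. Drover goes to the new quay with the dwarf.  [the old quay: the knight, the orc, the troll | the new quay: the dwarf, the goblin]
6. Drover goes back to the old quay alone.  [the old quay: the knight, the orc, the troll | the new quay: the dwarf, the goblin]
7. Drover goes to the new quay with the troll.  [the old quay: the knight, the orc | the new quay: the dwarf, the goblin, the troll]
8. Drover goes back to the old quay alone.  [the old quay: the knight, the orc | the new quay: the dwarf, the goblin, the troll]
9. Drover goes to the new quay with the knight.  [the old quay: the orc | the new quay: the dwarf, the goblin, the knight, the troll]
10. Drover goes back to the old quay alone.  [the old quay: the orc | the new quay: the dwarf, the goblin, the knight, the troll]
11. Drover goes to the new quay with the orc.  [the old quay: — | the new quay: the dwarf, the goblin, the knight, the orc, the troll]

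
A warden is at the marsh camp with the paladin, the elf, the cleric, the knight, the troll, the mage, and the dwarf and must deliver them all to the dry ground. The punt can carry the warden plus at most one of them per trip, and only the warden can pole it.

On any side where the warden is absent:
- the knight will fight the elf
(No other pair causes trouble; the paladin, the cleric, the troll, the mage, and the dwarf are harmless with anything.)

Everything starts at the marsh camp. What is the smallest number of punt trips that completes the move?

Counting alone: the warden can take at most 1 across per trip to the dry ground, so moving all 7 needs at least 7 loaded trips out, with a return between consecutive ones — at least 13 crossings.
The plan below uses exactly 13 crossings, so it is optimal:
1. Warden goes to the dry ground with the elf.  [the marsh camp: the cleric, the dwarf, the knight, the mage, the paladin, the troll | the dry ground: the elf]
2. Warden goes back to the marsh camp alone.  [the marsh camp: the cleric, the dwarf, the knight, the mage, the paladin, the troll | the dry ground: the elf]
3. Warden goes to the dry ground with the paladin.  [the marsh camp: the cleric, the dwarf, the knight, the mage, the troll | the dry ground: the elf, the paladin]
4. Warden goes back to the marsh camp alone.  [the marsh camp: the cleric, the dwarf, the knight, the mage, the troll | the dry ground: the elf, the paladin]
5. Warden goes to the dry ground with the cleric.  [the marsh camp: the dwarf, the knight, the mage, the troll | the dry ground: the cleric, the elf, the paladin]
6. Warden goes back to the marsh camp alone.  [the marsh camp: the dwarf, the knight, the mage, the troll | the dry ground: the cleric, the elf, the paladin]
7. Warden goes to the dry ground with the troll.  [the marsh camp: the dwarf, the knight, the mage | the dry ground: the cleric, the elf, the paladin, the troll]
8. Warden goes back to the marsh camp alone.  [the marsh camp: the dwarf, the knight, the mage | the dry ground: the cleric, the elf, the paladin, the troll]
9. Warden goes to the dry ground with the mage.  [the marsh camp: the dwarf, the knight | the dry ground: the cleric, the elf, the mage, the paladin, the troll]
10. Warden goes back to the marsh camp alone.  [the marsh camp: the dwarf, the knight | the dry ground: the cleric, the elf, the mage, the paladin, the troll]
11. Warden goes to the dry ground with the dwarf.  [the marsh camp: the knight | the dry ground: the cleric, the dwarf, the elf, the mage, the paladin, the troll]
12. Warden goes back to the marsh camp alone.  [the marsh camp: the knight | the dry ground: the cleric, the dwarf, the elf, the mage, the paladin, the troll]
13. Warden goes to the dry ground with the knight.  [the marsh camp: — | the dry ground: the cleric, the dwarf, the elf, the knight, the mage, the paladin, the troll]

13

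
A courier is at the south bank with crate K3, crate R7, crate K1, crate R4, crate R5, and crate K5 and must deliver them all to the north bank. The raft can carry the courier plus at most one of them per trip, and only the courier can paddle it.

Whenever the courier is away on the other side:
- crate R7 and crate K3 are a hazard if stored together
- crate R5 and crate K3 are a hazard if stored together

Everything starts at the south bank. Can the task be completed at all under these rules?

Yes

1. Courier goes to the north bank with crate K3.
2. Courier goes back to the south bank alone.
3. Courier goes to the north bank with crate R7.
4. Courier goes back to the south bank with crate K3.
5. Courier goes to the north bank with crate R5.
6. Courier goes back to the south bank alone.
7. Courier goes to the north bank with crate K1.
8. Courier goes back to the south bank alone.
9. Courier goes to the north bank with crate R4.
10. Courier goes back to the south bank alone.
11. Courier goes to the north bank with crate K5.
12. Courier goes back to the south bank alone.
13. Courier goes to the north bank with crate K3.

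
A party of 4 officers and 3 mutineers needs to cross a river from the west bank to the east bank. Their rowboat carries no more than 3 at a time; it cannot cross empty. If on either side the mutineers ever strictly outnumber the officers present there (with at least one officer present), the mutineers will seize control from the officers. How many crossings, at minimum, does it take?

Counting alone: each trip to the east bank takes at most 3 across and each return brings at least 1 back, so after t trips out (and t−1 returns) at most 3t − (t−1) of the 7 are across; that first reaches 7 at t = 3, so at least 5 crossings are needed.
The plan below uses exactly 5 crossings, so it is optimal:
1. 3 mutineers → the east bank.  (the west bank: 4O 0M; the east bank: 0O 3M)
2. 1 mutineer ← the west bank.  (the west bank: 4O 1M; the east bank: 0O 2M)
3. 3 officers → the east bank.  (the west bank: 1O 1M; the east bank: 3O 2M)
4. 1 officer ← the west bank.  (the west bank: 2O 1M; the east bank: 2O 2M)
5. 2 officers and 1 mutineer → the east bank.  (the west bank: 0O 0M; the east bank: 4O 3M)

5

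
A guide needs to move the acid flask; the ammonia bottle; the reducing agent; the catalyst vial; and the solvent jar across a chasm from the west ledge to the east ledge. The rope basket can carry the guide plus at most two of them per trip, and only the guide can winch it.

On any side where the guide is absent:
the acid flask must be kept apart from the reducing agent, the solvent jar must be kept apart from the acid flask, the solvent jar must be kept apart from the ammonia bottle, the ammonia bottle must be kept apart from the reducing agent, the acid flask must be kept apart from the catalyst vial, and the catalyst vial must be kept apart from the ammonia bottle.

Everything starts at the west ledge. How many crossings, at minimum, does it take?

7

Counting alone: the guide can take at most 2 across per trip to the east ledge, so moving all 5 needs at least 3 loaded trips out, with a return between consecutive ones — at least 5 crossings.
The safety rule pushes this higher. Following every safe sequence of crossings, the most of the 5 that can be at the east ledge as the rope basket arrives there on crossing 5 is 4 — never all 5.
So no plan with fewer than 7 crossings exists, and this one achieves 7:
1. Guide goes to the east ledge with the acid flask and the ammonia bottle.  [the west ledge: the catalyst vial, the reducing agent, the solvent jar | the east ledge: the acid flask, the ammonia bottle]
2. Guide goes back to the west ledge alone.  [the west ledge: the catalyst vial, the reducing agent, the solvent jar | the east ledge: the acid flask, the ammonia bottle]
3. Guide goes to the east ledge with the reducing agent.  [the west ledge: the catalyst vial, the solvent jar | the east ledge: the acid flask, the ammonia bottle, the reducing agent]
4. Guide goes back to the west ledge with the acid flask and the ammonia bottle.  [the west ledge: the acid flask, the ammonia bottle, the catalyst vial, the solvent jar | the east ledge: the reducing agent]
5. Guide goes to the east ledge with the catalyst vial and the solvent jar.  [the west ledge: the acid flask, the ammonia bottle | the east ledge: the catalyst vial, the reducing agent, the solvent jar]
6. Guide goes back to the west ledge alone.  [the west ledge: the acid flask, the ammonia bottle | the east ledge: the catalyst vial, the reducing agent, the solvent jar]
7. Guide goes to the east ledge with the acid flask and the ammonia bottle.  [the west ledge: — | the east ledge: the acid flask, the ammonia bottle, the catalyst vial, the reducing agent, the solvent jar]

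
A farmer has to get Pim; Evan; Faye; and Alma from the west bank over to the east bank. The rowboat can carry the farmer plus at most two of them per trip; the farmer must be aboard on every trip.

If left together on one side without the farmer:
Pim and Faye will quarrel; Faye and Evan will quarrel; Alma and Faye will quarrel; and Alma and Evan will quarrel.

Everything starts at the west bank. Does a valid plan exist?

1. Farmer goes to the east bank with Evan and Faye.
2. Farmer goes back to the west bank with Evan.
3. Farmer goes to the east bank with Evan and Pim.
4. Farmer goes back to the west bank with Faye.
5. Farmer goes to the east bank with Alma and Faye.

Yes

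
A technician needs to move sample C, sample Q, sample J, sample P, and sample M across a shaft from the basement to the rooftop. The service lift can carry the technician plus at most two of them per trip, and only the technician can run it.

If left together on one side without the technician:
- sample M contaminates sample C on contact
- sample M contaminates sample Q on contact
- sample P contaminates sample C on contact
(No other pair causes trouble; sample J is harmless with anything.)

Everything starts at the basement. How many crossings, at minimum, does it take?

5

Counting alone: the technician can take at most 2 across per trip to the rooftop, so moving all 5 needs at least 3 loaded trips out, with a return between consecutive ones — at least 5 crossings.
The plan below uses exactly 5 crossings, so it is optimal:
1. Technician goes to the rooftop with sample C and sample Q.
2. Technician goes back to the basement alone.
3. Technician goes to the rooftop with sample J.
4. Technician goes back to the basement alone.
5. Technician goes to the rooftop with sample M and sample P.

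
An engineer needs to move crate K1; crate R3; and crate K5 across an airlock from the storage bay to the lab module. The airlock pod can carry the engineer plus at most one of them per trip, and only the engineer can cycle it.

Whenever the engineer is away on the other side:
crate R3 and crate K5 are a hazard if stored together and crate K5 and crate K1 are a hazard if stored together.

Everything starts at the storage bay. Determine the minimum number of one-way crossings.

Counting alone: the engineer can take at most 1 across per trip to the lab module, so moving all 3 needs at least 3 loaded trips out, with a return between consecutive ones — at least 5 crossings.
The safety rule pushes this higher. Following every safe sequence of crossings, the most of the 3 that can be at the lab module as the airlock pod arrives there on crossing 5 is 2 — never all 3.
So no plan with fewer than 7 crossings exists, and this one achieves 7:
1. Engineer goes to the lab module with crate K5.
2. Engineer goes back to the storage bay alone.
3. Engineer goes to the lab module with crate K1.
4. Engineer goes back to the storage bay with crate K5.
5. Engineer goes to the lab module with crate R3.
6. Engineer goes back to the storage bay alone.
7. Engineer goes to the lab module with crate K5.

7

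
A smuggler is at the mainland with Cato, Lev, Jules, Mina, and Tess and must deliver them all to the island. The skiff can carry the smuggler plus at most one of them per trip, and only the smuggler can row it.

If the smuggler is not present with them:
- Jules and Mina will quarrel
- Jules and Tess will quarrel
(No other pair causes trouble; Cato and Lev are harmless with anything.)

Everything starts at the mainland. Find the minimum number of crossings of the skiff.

Counting alone: the smuggler can take at most 1 across per trip to the island, so moving all 5 needs at least 5 loaded trips out, with a return between consecutive ones — at least 9 crossings.
The safety rule pushes this higher. Following every safe sequence of crossings, the most of the 5 that can be at the island as the skiff arrives there on crossing 9 is 4 — never all 5.
So no plan with fewer than 11 crossings exists, and this one achieves 11:
1. Smuggler goes to the island with Jules.
2. Smuggler goes back to the mainland alone.
3. Smuggler goes to the island with Cato.
4. Smuggler goes back to the mainland alone.
5. Smuggler goes to the island with Lev.
6. Smuggler goes back to the mainland alone.
7. Smuggler goes to the island with Mina.
8. Smuggler goes back to the mainland with Jules.
9. Smuggler goes to the island with Tess.
10. Smuggler goes back to the mainland alone.
11. Smuggler goes to the island with Jules.

11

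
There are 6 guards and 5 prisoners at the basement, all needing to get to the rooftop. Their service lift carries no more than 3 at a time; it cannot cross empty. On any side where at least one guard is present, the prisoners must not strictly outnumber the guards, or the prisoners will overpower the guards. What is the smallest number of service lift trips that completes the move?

9

Counting alone: each trip to the rooftop takes at most 3 across and each return brings at least 1 back, so after t trips out (and t−1 returns) at most 3t − (t−1) of the 11 are across; that first reaches 11 at t = 5, so at least 9 crossings are needed.
The plan below uses exactly 9 crossings, so it is optimal:
1. 3 prisoners → the rooftop.  (the basement: 6G 2P; the rooftop: 0G 3P)
2. 1 prisoner ← the basement.  (the basement: 6G 3P; the rooftop: 0G 2P)
3. 3 guards → the rooftop.  (the basement: 3G 3P; the rooftop: 3G 2P)
4. 1 guard ← the basement.  (the basement: 4G 3P; the rooftop: 2G 2P)
5. 2 guards and 1 prisoner → the rooftop.  (the basement: 2G 2P; the rooftop: 4G 3P)
6. 1 guard ← the basement.  (the basement: 3G 2P; the rooftop: 3G 3P)
7. 2 guards and 1 prisoner → the rooftop.  (the basement: 1G 1P; the rooftop: 5G 4P)
8. 1 guard ← the basement.  (the basement: 2G 1P; the rooftop: 4G 4P)
9. 2 guards and 1 prisoner → the rooftop.  (the basement: 0G 0P; the rooftop: 6G 5P)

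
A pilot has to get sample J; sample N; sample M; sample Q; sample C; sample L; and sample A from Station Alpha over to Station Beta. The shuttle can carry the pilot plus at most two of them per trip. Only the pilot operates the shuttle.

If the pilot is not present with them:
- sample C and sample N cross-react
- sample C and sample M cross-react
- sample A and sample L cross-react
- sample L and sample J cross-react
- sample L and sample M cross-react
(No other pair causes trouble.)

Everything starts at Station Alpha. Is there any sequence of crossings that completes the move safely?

Yes

1. Pilot goes to Station Beta with sample C and sample L.
2. Pilot goes back to Station Alpha alone.
3. Pilot goes to Station Beta with sample J.
4. Pilot goes back to Station Alpha with sample L.
5. Pilot goes to Station Beta with sample A and sample M.
6. Pilot goes back to Station Alpha with sample C.
7. Pilot goes to Station Beta with sample N and sample Q.
8. Pilot goes back to Station Alpha alone.
9. Pilot goes to Station Beta with sample C and sample L.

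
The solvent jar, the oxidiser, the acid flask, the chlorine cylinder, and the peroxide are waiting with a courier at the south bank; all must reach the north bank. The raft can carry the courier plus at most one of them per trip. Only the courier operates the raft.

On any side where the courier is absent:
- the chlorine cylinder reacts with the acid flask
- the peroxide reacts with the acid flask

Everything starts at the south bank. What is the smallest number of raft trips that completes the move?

11

Counting alone: the courier can take at most 1 across per trip to the north bank, so moving all 5 needs at least 5 loaded trips out, with a return between consecutive ones — at least 9 crossings.
The safety rule pushes this higher. Following every safe sequence of crossings, the most of the 5 that can be at the north bank as the raft arrives there on crossing 9 is 4 — never all 5.
So no plan with fewer than 11 crossings exists, and this one achieves 11:
1. Courier goes to the north bank with the acid flask.  [the south bank: the chlorine cylinder, the oxidiser, the peroxide, the solvent jar | the north bank: the acid flask]
2. Courier goes back to the south bank alone.  [the south bank: the chlorine cylinder, the oxidiser, the peroxide, the solvent jar | the north bank: the acid flask]
3. Courier goes to the north bank with the solvent jar.  [the south bank: the chlorine cylinder, the oxidiser, the peroxide | the north bank: the acid flask, the solvent jar]
4. Courier goes back to the south bank alone.  [the south bank: the chlorine cylinder, the oxidiser, the peroxide | the north bank: the acid flask, the solvent jar]
5. Courier goes to the north bank with the oxidiser.  [the south bank: the chlorine cylinder, the peroxide | the north bank: the acid flask, the oxidiser, the solvent jar]
6. Courier goes back to the south bank alone.  [the south bank: the chlorine cylinder, the peroxide | the north bank: the acid flask, the oxidiser, the solvent jar]
7. Courier goes to the north bank with the chlorine cylinder.  [the south bank: the peroxide | the north bank: the acid flask, the chlorine cylinder, the oxidiser, the solvent jar]
8. Courier goes back to the south bank with the acid flask.  [the south bank: the acid flask, the peroxide | the north bank: the chlorine cylinder, the oxidiser, the solvent jar]
9. Courier goes to the north bank with the peroxide.  [the south bank: the acid flask | the north bank: the chlorine cylinder, the oxidiser, the peroxide, the solvent jar]
10. Courier goes back to the south bank alone.  [the south bank: the acid flask | the north bank: the chlorine cylinder, the oxidiser, the peroxide, the solvent jar]
11. Courier goes to the north bank with the acid flask.  [the south bank: — | the north bank: the acid flask, the chlorine cylinder, the oxidiser, the peroxide, the solvent jar]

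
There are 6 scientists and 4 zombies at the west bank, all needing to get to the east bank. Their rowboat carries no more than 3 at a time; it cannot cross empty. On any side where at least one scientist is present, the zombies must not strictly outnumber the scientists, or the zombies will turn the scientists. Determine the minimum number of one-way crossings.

9

Counting alone: each trip to the east bank takes at most 3 across and each return brings at least 1 back, so after t trips out (and t−1 returns) at most 3t − (t−1) of the 10 are across; that first reaches 10 at t = 5, so at least 9 crossings are needed.
The plan below uses exactly 9 crossings, so it is optimal:
1. 2 zombies → the east bank.  (the west bank: 6S 2Z; the east bank: 0S 2Z)
2. 1 zombie ← the west bank.  (the west bank: 6S 3Z; the east bank: 0S 1Z)
3. 3 zombies → the east bank.  (the west bank: 6S 0Z; the east bank: 0S 4Z)
4. 1 zombie ← the west bank.  (the west bank: 6S 1Z; the east bank: 0S 3Z)
5. 3 scientists → the east bank.  (the west bank: 3S 1Z; the east bank: 3S 3Z)
6. 1 zombie ← the west bank.  (the west bank: 3S 2Z; the east bank: 3S 2Z)
7. 1 scientist and 2 zombies → the east bank.  (the west bank: 2S 0Z; the east bank: 4S 4Z)
8. 1 zombie ← the west bank.  (the west bank: 2S 1Z; the east bank: 4S 3Z)
9. 2 scientists and 1 zombie → the east bank.  (the west bank: 0S 0Z; the east bank: 6S 4Z)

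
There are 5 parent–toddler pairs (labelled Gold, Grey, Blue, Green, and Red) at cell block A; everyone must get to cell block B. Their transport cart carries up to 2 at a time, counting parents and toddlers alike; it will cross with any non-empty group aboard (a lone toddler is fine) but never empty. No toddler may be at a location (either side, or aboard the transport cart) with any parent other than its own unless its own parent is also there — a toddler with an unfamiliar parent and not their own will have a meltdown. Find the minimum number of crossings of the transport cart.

Following every safe sequence of crossings from the start, the most of the 10 that can be at cell block B as the transport cart arrives there on crossings 1, 3, 5, 7 is 2, 3, 4, 5 respectively; the best ever achieved is 5 of 10.
From crossing 9 on, no configuration arises that was not already reachable earlier: only 82 distinct safe configurations (who is on which side, and where the transport cart is) can ever be reached, none of them has everyone across, and every continuation just revisits them. So no valid plan exists.

impossible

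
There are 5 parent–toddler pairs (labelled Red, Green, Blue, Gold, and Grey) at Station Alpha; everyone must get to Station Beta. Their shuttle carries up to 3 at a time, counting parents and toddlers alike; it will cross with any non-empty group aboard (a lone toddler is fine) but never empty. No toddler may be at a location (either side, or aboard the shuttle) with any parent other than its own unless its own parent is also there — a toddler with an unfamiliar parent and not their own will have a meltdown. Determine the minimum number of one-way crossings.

11

Counting alone: each trip to Station Beta takes at most 3 across and each return brings at least 1 back, so after t trips out (and t−1 returns) at most 3t − (t−1) of the 10 are across; that first reaches 10 at t = 5, so at least 9 crossings are needed.
The safety rule pushes this higher. Following every safe sequence of crossings, the most of the 10 that can be at Station Beta as the shuttle arrives there on crossing 9 is 9 — never all 10.
So no plan with fewer than 11 crossings exists, and this one achieves 11:
1. parent Red and toddler Red cross → Station Beta.
2. parent Red crosses ← Station Alpha.
3. toddler Blue, toddler Gold, and toddler Green cross → Station Beta.
4. toddler Red crosses ← Station Alpha.
5. parent Blue, parent Gold, and parent Green cross → Station Beta.
6. parent Green and toddler Green cross ← Station Alpha.
7. parent Green, parent Grey, and parent Red cross → Station Beta.
8. toddler Blue crosses ← Station Alpha.
9. toddler Green and toddler Red cross → Station Beta.
10. toddler Red crosses ← Station Alpha.
11. toddler Blue, toddler Grey, and toddler Red cross → Station Beta.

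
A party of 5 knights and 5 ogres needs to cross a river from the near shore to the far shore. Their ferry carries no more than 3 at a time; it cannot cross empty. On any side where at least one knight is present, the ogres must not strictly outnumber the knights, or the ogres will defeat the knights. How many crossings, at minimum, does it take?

Counting alone: each trip to the far shore takes at most 3 across and each return brings at least 1 back, so after t trips out (and t−1 returns) at most 3t − (t−1) of the 10 are across; that first reaches 10 at t = 5, so at least 9 crossings are needed.
The safety rule pushes this higher. Following every safe sequence of crossings, the most of the 10 that can be at the far shore as the ferry arrives there on crossing 9 is 9 — never all 10.
So no plan with fewer than 11 crossings exists, and this one achieves 11:
1. 2 ogres → the far shore.  (the near shore: 5K 3O; the far shore: 0K 2O)
2. 1 ogre ← the near shore.  (the near shore: 5K 4O; the far shore: 0K 1O)
3. 3 ogres → the far shore.  (the near shore: 5K 1O; the far shore: 0K 4O)
4. 1 ogre ← the near shore.  (the near shore: 5K 2O; the far shore: 0K 3O)
5. 3 knights → the far shore.  (the near shore: 2K 2O; the far shore: 3K 3O)
6. 1 knight and 1 ogre ← the near shore.  (the near shore: 3K 3O; the far shore: 2K 2O)
7. 3 knights → the far shore.  (the near shore: 0K 3O; the far shore: 5K 2O)
8. 1 ogre ← the near shore.  (the near shore: 0K 4O; the far shore: 5K 1O)
9. 2 ogres → the far shore.  (the near shore: 0K 2O; the far shore: 5K 3O)
10. 1 ogre ← the near shore.  (the near shore: 0K 3O; the far shore: 5K 2O)
11. 3 ogres → the far shore.  (the near shore: 0K 0O; the far shore: 5K 5O)

11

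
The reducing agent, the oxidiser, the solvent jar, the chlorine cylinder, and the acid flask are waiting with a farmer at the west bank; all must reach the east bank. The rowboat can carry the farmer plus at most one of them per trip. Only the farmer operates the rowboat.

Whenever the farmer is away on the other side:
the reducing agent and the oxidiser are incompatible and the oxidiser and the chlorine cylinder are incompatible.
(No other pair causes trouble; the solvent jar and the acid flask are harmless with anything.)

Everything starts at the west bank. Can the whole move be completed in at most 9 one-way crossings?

Counting alone: the farmer can take at most 1 across per trip to the east bank, so moving all 5 needs at least 5 loaded trips out, with a return between consecutive ones — at least 9 crossings.
The safety rule pushes this higher. Following every safe sequence of crossings, the most of the 5 that can be at the east bank as the rowboat arrives there on crossing 9 is 4 — never all 5.
So the move cannot be finished within 9 crossings. (The shortest complete plan takes 11:)
1. Farmer goes to the east bank with the oxidiser.  [the west bank: the acid flask, the chlorine cylinder, the reducing agent, the solvent jar | the east bank: the oxidiser]
2. Farmer goes back to the west bank alone.  [the west bank: the acid flask, the chlorine cylinder, the reducing agent, the solvent jar | the east bank: the oxidiser]
3. Farmer goes to the east bank with the reducing agent.  [the west bank: the acid flask, the chlorine cylinder, the solvent jar | the east bank: the oxidiser, the reducing agent]
4. Farmer goes back to the west bank with the oxidiser.  [the west bank: the acid flask, the chlorine cylinder, the oxidiser, the solvent jar | the east bank: the reducing agent]
5. Farmer goes to the east bank with the chlorine cylinder.  [the west bank: the acid flask, the oxidiser, the solvent jar | the east bank: the chlorine cylinder, the reducing agent]
6. Farmer goes back to the west bank alone.  [the west bank: the acid flask, the oxidiser, the solvent jar | the east bank: the chlorine cylinder, the reducing agent]
7. Farmer goes to the east bank with the solvent jar.  [the west bank: the acid flask, the oxidiser | the east bank: the chlorine cylinder, the reducing agent, the solvent jar]
8. Farmer goes back to the west bank alone.  [the west bank: the acid flask, the oxidiser | the east bank: the chlorine cylinder, the reducing agent, the solvent jar]
9. Farmer goes to the east bank with the acid flask.  [the west bank: the oxidiser | the east bank: the acid flask, the chlorine cylinder, the reducing agent, the solvent jar]
10. Farmer goes back to the west bank alone.  [the west bank: the oxidiser | the east bank: the acid flask, the chlorine cylinder, the reducing agent, the solvent jar]
11. Farmer goes to the east bank with the oxidiser.  [the west bank: — | the east bank: the acid flask, the chlorine cylinder, the oxidiser, the reducing agent, the solvent jar]

No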